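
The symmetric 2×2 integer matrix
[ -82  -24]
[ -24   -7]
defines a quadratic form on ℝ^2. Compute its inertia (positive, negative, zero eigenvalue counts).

step 0: pivot -82 → sign −
step 1: pivot 1/41 → sign +
signature = (1, 1, 0)

Answer: (1, 1, 0)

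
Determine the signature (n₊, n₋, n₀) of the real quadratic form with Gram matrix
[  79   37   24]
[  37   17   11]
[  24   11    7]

step 0: pivot 79 → sign +
step 1: pivot -26/79 → sign −
step 2: pivot -3/26 → sign −
signature = (1, 2, 0)

Answer: (1, 2, 0)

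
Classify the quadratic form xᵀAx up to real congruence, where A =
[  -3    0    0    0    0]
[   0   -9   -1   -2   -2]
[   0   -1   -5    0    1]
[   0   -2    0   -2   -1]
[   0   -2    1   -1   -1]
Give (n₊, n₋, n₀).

step 0: pivot -3 → sign −
step 1: pivot -9 → sign −
step 2: pivot -44/9 → sign −
step 3: pivot -17/11 → sign −
step 4: pivot -3/34 → sign −
signature = (0, 5, 0)

Answer: (0, 5, 0)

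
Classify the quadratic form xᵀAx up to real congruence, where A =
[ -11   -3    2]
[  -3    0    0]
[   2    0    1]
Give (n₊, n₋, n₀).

step 0: pivot -11 → sign −
step 1: pivot 9/11 → sign +
step 2: pivot 1 → sign +
signature = (2, 1, 0)

Answer: (2, 1, 0)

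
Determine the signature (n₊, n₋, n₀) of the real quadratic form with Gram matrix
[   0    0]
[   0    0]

Answer: (0, 0, 2)

Derivation:
step 0: row/col 0 already zero → sign 0
step 1: row/col 1 already zero → sign 0
signature = (0, 0, 2)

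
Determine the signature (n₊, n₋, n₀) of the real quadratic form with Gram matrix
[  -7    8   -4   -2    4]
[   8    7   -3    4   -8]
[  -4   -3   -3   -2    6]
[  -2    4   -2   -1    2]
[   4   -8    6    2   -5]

Answer: (1, 4, 0)

Derivation:
step 0: pivot -7 → sign −
step 1: pivot 113/7 → sign +
step 2: pivot -482/113 → sign −
step 3: pivot -147/241 → sign −
step 4: pivot -3/49 → sign −
signature = (1, 4, 0)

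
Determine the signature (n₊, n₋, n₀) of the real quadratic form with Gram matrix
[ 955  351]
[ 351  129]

step 0: pivot 955 → sign +
step 1: pivot -6/955 → sign −
signature = (1, 1, 0)

Answer: (1, 1, 0)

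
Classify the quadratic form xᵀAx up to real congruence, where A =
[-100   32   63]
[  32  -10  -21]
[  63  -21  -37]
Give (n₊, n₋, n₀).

Answer: (1, 2, 0)

Derivation:
step 0: pivot -100 → sign −
step 1: pivot 6/25 → sign +
step 2: pivot -1/4 → sign −
signature = (1, 2, 0)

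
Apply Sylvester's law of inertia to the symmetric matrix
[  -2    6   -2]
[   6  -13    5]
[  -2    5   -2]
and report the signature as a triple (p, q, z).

step 0: pivot -2 → sign −
step 1: pivot 5 → sign +
step 2: pivot -1/5 → sign −
signature = (1, 2, 0)

Answer: (1, 2, 0)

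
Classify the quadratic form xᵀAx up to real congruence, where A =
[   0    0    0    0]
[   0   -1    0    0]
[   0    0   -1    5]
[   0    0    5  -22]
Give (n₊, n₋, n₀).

step 0: pivot -1 → sign −
step 1: pivot -1 → sign −
step 2: pivot 3 → sign +
step 3: row/col 3 already zero → sign 0
signature = (1, 2, 1)

Answer: (1, 2, 1)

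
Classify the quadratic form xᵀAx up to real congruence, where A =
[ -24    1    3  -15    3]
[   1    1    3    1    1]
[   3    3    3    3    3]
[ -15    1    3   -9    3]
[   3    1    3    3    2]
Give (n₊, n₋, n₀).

Answer: (2, 3, 0)

Derivation:
step 0: pivot -24 → sign −
step 1: pivot 25/24 → sign +
step 2: pivot -6 → sign −
step 3: pivot 6/25 → sign +
step 4: pivot -1 → sign −
signature = (2, 3, 0)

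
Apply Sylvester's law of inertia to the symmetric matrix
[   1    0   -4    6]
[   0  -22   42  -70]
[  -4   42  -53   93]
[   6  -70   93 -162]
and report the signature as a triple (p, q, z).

Answer: (2, 2, 0)

Derivation:
step 0: pivot 1 → sign +
step 1: pivot -22 → sign −
step 2: pivot 123/11 → sign +
step 3: pivot -1/41 → sign −
signature = (2, 2, 0)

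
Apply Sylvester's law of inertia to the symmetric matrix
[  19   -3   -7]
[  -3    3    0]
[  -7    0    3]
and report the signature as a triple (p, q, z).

step 0: pivot 19 → sign +
step 1: pivot 48/19 → sign +
step 2: pivot -1/16 → sign −
signature = (2, 1, 0)

Answer: (2, 1, 0)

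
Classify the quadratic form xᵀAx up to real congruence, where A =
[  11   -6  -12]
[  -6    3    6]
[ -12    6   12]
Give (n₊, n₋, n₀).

step 0: pivot 11 → sign +
step 1: pivot -3/11 → sign −
step 2: row/col 2 already zero → sign 0
signature = (1, 1, 1)

Answer: (1, 1, 1)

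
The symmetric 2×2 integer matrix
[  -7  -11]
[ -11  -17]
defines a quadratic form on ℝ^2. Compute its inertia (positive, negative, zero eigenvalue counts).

step 0: pivot -7 → sign −
step 1: pivot 2/7 → sign +
signature = (1, 1, 0)

Answer: (1, 1, 0)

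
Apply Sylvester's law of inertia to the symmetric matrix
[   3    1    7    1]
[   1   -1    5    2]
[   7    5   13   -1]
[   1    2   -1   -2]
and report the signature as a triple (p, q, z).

Answer: (2, 2, 0)

Derivation:
step 0: pivot 3 → sign +
step 1: pivot -4/3 → sign −
step 2: pivot 2 → sign +
step 3: pivot -1/4 → sign −
signature = (2, 2, 0)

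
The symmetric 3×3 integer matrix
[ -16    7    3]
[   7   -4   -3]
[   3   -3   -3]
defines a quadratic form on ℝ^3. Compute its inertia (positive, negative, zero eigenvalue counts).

step 0: pivot -16 → sign −
step 1: pivot -15/16 → sign −
step 2: pivot 3/5 → sign +
signature = (1, 2, 0)

Answer: (1, 2, 0)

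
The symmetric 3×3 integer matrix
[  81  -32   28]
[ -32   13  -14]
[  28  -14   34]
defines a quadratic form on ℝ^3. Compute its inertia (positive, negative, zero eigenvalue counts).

step 0: pivot 81 → sign +
step 1: pivot 29/81 → sign +
step 2: pivot 6/29 → sign +
signature = (3, 0, 0)

Answer: (3, 0, 0)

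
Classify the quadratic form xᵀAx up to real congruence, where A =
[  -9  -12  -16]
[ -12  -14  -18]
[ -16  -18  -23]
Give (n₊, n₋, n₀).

Answer: (1, 2, 0)

Derivation:
step 0: pivot -9 → sign −
step 1: pivot 2 → sign +
step 2: pivot -1/9 → sign −
signature = (1, 2, 0)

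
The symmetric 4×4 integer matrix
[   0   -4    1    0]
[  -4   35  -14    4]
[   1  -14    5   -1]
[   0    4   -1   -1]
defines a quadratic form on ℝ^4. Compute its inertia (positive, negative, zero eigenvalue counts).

Answer: (2, 2, 0)

Derivation:
step 0: pivot 35 → sign +
step 1: pivot -16/35 → sign −
step 2: pivot 3/16 → sign +
step 3: pivot -1 → sign −
signature = (2, 2, 0)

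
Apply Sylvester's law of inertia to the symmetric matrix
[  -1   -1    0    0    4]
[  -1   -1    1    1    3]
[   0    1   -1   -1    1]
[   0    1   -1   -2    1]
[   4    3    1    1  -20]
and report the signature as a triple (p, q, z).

Answer: (1, 4, 0)

Derivation:
step 0: pivot -1 → sign −
step 1: pivot -1 → sign −
step 2: pivot 1 → sign +
step 3: pivot -1 → sign −
step 4: pivot -3 → sign −
signature = (1, 4, 0)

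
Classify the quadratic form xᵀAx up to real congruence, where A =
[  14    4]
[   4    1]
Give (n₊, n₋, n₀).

Answer: (1, 1, 0)

Derivation:
step 0: pivot 14 → sign +
step 1: pivot -1/7 → sign −
signature = (1, 1, 0)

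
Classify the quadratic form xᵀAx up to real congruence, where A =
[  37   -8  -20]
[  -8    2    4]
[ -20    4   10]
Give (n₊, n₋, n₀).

step 0: pivot 37 → sign +
step 1: pivot 10/37 → sign +
step 2: pivot -6/5 → sign −
signature = (2, 1, 0)

Answer: (2, 1, 0)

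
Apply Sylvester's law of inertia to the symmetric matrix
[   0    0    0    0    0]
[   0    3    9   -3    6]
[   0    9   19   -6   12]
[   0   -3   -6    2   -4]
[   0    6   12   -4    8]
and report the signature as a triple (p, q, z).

step 0: pivot 3 → sign +
step 1: pivot -8 → sign −
step 2: pivot 1/8 → sign +
step 3: row/col 3 already zero → sign 0
step 4: row/col 4 already zero → sign 0
signature = (2, 1, 2)

Answer: (2, 1, 2)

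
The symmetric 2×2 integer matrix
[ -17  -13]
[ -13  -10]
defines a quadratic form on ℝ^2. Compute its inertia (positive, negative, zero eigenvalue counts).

step 0: pivot -17 → sign −
step 1: pivot -1/17 → sign −
signature = (0, 2, 0)

Answer: (0, 2, 0)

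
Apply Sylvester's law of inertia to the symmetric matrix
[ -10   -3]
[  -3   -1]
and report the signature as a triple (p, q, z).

Answer: (0, 2, 0)

Derivation:
step 0: pivot -10 → sign −
step 1: pivot -1/10 → sign −
signature = (0, 2, 0)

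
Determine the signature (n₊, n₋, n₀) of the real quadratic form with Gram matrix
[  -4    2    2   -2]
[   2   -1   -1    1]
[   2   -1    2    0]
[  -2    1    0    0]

Answer: (2, 1, 1)

Derivation:
step 0: pivot -4 → sign −
step 1: pivot 3 → sign +
step 2: pivot 2/3 → sign +
step 3: row/col 3 already zero → sign 0
signature = (2, 1, 1)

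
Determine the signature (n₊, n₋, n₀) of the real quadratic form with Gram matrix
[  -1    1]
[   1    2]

Answer: (1, 1, 0)

Derivation:
step 0: pivot -1 → sign −
step 1: pivot 3 → sign +
signature = (1, 1, 0)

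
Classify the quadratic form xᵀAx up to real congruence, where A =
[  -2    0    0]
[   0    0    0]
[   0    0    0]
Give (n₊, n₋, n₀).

step 0: pivot -2 → sign −
step 1: row/col 1 already zero → sign 0
step 2: row/col 2 already zero → sign 0
signature = (0, 1, 2)

Answer: (0, 1, 2)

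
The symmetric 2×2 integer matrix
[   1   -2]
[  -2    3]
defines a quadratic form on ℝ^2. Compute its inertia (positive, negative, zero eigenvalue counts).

step 0: pivot 1 → sign +
step 1: pivot -1 → sign −
signature = (1, 1, 0)

Answer: (1, 1, 0)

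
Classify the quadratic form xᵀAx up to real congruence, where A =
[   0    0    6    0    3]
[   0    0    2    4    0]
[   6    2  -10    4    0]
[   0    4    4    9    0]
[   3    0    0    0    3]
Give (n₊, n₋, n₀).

step 0: pivot -10 → sign −
step 1: pivot 2/5 → sign +
step 2: pivot -47 → sign −
step 3: pivot 144/47 → sign +
step 4: pivot 1/16 → sign +
signature = (3, 2, 0)

Answer: (3, 2, 0)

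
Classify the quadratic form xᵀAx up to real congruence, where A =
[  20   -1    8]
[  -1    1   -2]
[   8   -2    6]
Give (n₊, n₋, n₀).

Answer: (3, 0, 0)

Derivation:
step 0: pivot 20 → sign +
step 1: pivot 19/20 → sign +
step 2: pivot 2/19 → sign +
signature = (3, 0, 0)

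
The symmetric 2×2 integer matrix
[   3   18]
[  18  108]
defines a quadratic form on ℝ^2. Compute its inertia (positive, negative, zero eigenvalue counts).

Answer: (1, 0, 1)

Derivation:
step 0: pivot 3 → sign +
step 1: row/col 1 already zero → sign 0
signature = (1, 0, 1)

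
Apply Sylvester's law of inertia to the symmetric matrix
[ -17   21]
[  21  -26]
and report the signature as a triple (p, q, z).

Answer: (0, 2, 0)

Derivation:
step 0: pivot -17 → sign −
step 1: pivot -1/17 → sign −
signature = (0, 2, 0)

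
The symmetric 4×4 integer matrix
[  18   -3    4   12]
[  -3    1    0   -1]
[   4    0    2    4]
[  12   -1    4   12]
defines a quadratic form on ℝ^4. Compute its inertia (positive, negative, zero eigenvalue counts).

step 0: pivot 18 → sign +
step 1: pivot 1/2 → sign +
step 2: pivot 2/9 → sign +
step 3: pivot 2 → sign +
signature = (4, 0, 0)

Answer: (4, 0, 0)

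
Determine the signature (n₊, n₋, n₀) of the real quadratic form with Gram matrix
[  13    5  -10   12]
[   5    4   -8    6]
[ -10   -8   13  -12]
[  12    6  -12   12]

step 0: pivot 13 → sign +
step 1: pivot 27/13 → sign +
step 2: pivot -3 → sign −
step 3: row/col 3 already zero → sign 0
signature = (2, 1, 1)

Answer: (2, 1, 1)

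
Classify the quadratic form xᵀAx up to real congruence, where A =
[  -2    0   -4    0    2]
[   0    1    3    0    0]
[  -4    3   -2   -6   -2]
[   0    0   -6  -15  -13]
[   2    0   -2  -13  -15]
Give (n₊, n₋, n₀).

step 0: pivot -2 → sign −
step 1: pivot 1 → sign +
step 2: pivot -3 → sign −
step 3: pivot -3 → sign −
step 4: pivot -2/3 → sign −
signature = (1, 4, 0)

Answer: (1, 4, 0)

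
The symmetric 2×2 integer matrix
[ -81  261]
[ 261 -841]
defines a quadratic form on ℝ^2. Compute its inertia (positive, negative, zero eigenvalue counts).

Answer: (0, 1, 1)

Derivation:
step 0: pivot -81 → sign −
step 1: row/col 1 already zero → sign 0
signature = (0, 1, 1)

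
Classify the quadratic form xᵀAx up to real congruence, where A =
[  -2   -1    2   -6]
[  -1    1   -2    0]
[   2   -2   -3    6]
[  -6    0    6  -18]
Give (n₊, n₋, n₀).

Answer: (1, 3, 0)

Derivation:
step 0: pivot -2 → sign −
step 1: pivot 3/2 → sign +
step 2: pivot -7 → sign −
step 3: pivot -6/7 → sign −
signature = (1, 3, 0)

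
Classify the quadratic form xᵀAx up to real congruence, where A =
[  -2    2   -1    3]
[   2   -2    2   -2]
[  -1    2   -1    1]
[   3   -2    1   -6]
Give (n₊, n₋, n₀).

step 0: pivot -2 → sign −
step 1: pivot -1/2 → sign −
step 2: pivot 2 → sign +
step 3: pivot -1 → sign −
signature = (1, 3, 0)

Answer: (1, 3, 0)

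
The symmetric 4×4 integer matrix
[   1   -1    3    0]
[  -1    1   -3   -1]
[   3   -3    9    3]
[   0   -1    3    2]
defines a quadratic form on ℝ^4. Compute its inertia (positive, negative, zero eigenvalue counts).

step 0: pivot 1 → sign +
step 1: pivot 2 → sign +
step 2: pivot -9/2 → sign −
step 3: row/col 3 already zero → sign 0
signature = (2, 1, 1)

Answer: (2, 1, 1)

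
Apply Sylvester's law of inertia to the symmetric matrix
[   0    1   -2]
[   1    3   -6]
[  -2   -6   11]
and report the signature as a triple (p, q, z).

Answer: (1, 2, 0)

Derivation:
step 0: pivot 3 → sign +
step 1: pivot -1/3 → sign −
step 2: pivot -1 → sign −
signature = (1, 2, 0)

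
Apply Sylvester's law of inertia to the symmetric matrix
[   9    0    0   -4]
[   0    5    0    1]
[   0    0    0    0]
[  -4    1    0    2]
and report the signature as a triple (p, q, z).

step 0: pivot 9 → sign +
step 1: pivot 5 → sign +
step 2: pivot 1/45 → sign +
step 3: row/col 3 already zero → sign 0
signature = (3, 0, 1)

Answer: (3, 0, 1)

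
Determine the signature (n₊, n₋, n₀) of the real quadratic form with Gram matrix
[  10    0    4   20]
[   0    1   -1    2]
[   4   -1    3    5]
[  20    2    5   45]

step 0: pivot 10 → sign +
step 1: pivot 1 → sign +
step 2: pivot 2/5 → sign +
step 3: pivot -3/2 → sign −
signature = (3, 1, 0)

Answer: (3, 1, 0)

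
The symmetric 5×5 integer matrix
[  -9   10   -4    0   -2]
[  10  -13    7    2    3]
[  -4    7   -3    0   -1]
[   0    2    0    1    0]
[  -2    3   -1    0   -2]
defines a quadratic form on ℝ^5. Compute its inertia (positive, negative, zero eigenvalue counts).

step 0: pivot -9 → sign −
step 1: pivot -17/9 → sign −
step 2: pivot 38/17 → sign +
step 3: pivot -3/19 → sign −
step 4: pivot -1 → sign −
signature = (1, 4, 0)

Answer: (1, 4, 0)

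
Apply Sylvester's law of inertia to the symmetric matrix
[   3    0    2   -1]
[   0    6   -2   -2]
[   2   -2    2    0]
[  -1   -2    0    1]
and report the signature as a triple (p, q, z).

Answer: (2, 0, 2)

Derivation:
step 0: pivot 3 → sign +
step 1: pivot 6 → sign +
step 2: row/col 2 already zero → sign 0
step 3: row/col 3 already zero → sign 0
signature = (2, 0, 2)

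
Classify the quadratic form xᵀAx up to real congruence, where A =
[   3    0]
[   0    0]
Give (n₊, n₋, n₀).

step 0: pivot 3 → sign +
step 1: row/col 1 already zero → sign 0
signature = (1, 0, 1)

Answer: (1, 0, 1)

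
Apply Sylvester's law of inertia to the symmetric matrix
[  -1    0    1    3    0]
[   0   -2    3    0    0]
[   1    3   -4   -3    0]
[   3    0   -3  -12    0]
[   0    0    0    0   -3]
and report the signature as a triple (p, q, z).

Answer: (1, 4, 0)

Derivation:
step 0: pivot -1 → sign −
step 1: pivot -2 → sign −
step 2: pivot 3/2 → sign +
step 3: pivot -3 → sign −
step 4: pivot -3 → sign −
signature = (1, 4, 0)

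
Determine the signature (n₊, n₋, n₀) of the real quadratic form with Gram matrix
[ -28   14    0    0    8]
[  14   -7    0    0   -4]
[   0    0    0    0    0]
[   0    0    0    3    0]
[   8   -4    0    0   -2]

step 0: pivot -28 → sign −
step 1: pivot 3 → sign +
step 2: pivot 2/7 → sign +
step 3: row/col 3 already zero → sign 0
step 4: row/col 4 already zero → sign 0
signature = (2, 1, 2)

Answer: (2, 1, 2)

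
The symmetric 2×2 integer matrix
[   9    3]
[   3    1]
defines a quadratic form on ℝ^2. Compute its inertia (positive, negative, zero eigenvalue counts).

step 0: pivot 9 → sign +
step 1: row/col 1 already zero → sign 0
signature = (1, 0, 1)

Answer: (1, 0, 1)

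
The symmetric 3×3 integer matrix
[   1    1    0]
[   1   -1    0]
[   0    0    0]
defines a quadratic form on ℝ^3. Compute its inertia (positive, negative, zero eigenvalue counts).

Answer: (1, 1, 1)

Derivation:
step 0: pivot 1 → sign +
step 1: pivot -2 → sign −
step 2: row/col 2 already zero → sign 0
signature = (1, 1, 1)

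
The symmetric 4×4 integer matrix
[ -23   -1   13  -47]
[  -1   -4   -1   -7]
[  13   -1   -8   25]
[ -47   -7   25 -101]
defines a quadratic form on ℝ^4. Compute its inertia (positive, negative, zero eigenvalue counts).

step 0: pivot -23 → sign −
step 1: pivot -91/23 → sign −
step 2: pivot -3/91 → sign −
step 3: pivot 6 → sign +
signature = (1, 3, 0)

Answer: (1, 3, 0)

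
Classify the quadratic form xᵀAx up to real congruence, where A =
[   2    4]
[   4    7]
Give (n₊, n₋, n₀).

Answer: (1, 1, 0)

Derivation:
step 0: pivot 2 → sign +
step 1: pivot -1 → sign −
signature = (1, 1, 0)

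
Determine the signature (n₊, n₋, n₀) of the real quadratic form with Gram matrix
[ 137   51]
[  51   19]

step 0: pivot 137 → sign +
step 1: pivot 2/137 → sign +
signature = (2, 0, 0)

Answer: (2, 0, 0)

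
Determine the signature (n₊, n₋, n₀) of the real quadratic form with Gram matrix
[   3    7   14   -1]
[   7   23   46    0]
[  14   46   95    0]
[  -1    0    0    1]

step 0: pivot 3 → sign +
step 1: pivot 20/3 → sign +
step 2: pivot 3 → sign +
step 3: pivot -3/20 → sign −
signature = (3, 1, 0)

Answer: (3, 1, 0)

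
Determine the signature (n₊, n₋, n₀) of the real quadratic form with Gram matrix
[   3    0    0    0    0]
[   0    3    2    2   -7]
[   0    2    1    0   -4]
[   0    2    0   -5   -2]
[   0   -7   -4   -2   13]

step 0: pivot 3 → sign +
step 1: pivot 3 → sign +
step 2: pivot -1/3 → sign −
step 3: pivot -1 → sign −
step 4: pivot -2 → sign −
signature = (2, 3, 0)

Answer: (2, 3, 0)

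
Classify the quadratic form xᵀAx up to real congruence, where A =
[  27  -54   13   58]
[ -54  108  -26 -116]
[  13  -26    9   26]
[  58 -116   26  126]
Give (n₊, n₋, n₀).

Answer: (3, 0, 1)

Derivation:
step 0: pivot 27 → sign +
step 1: pivot 74/27 → sign +
step 2: pivot 2/37 → sign +
step 3: row/col 3 already zero → sign 0
signature = (3, 0, 1)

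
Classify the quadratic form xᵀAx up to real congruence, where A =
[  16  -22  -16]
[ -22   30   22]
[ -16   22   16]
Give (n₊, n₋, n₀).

Answer: (1, 1, 1)

Derivation:
step 0: pivot 16 → sign +
step 1: pivot -1/4 → sign −
step 2: row/col 2 already zero → sign 0
signature = (1, 1, 1)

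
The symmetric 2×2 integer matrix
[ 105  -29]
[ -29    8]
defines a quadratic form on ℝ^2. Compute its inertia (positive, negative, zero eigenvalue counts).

Answer: (1, 1, 0)

Derivation:
step 0: pivot 105 → sign +
step 1: pivot -1/105 → sign −
signature = (1, 1, 0)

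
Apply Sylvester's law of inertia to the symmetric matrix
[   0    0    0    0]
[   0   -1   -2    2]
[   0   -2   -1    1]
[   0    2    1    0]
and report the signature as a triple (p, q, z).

step 0: pivot -1 → sign −
step 1: pivot 3 → sign +
step 2: pivot 1 → sign +
step 3: row/col 3 already zero → sign 0
signature = (2, 1, 1)

Answer: (2, 1, 1)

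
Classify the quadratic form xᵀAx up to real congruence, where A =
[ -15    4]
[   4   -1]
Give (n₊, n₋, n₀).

Answer: (1, 1, 0)

Derivation:
step 0: pivot -15 → sign −
step 1: pivot 1/15 → sign +
signature = (1, 1, 0)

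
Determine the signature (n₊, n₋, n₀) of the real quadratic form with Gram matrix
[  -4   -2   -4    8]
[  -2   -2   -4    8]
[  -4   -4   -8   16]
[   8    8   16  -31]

Answer: (1, 2, 1)

Derivation:
step 0: pivot -4 → sign −
step 1: pivot -1 → sign −
step 2: pivot 1 → sign +
step 3: row/col 3 already zero → sign 0
signature = (1, 2, 1)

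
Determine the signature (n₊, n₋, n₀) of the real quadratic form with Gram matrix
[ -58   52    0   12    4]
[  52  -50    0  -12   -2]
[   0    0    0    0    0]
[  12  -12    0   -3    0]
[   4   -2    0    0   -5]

Answer: (0, 4, 1)

Derivation:
step 0: pivot -58 → sign −
step 1: pivot -98/29 → sign −
step 2: pivot -3/49 → sign −
step 3: pivot -3 → sign −
step 4: row/col 4 already zero → sign 0
signature = (0, 4, 1)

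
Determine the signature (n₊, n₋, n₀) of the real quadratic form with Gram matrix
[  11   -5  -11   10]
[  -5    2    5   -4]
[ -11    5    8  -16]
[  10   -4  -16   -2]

step 0: pivot 11 → sign +
step 1: pivot -3/11 → sign −
step 2: pivot -3 → sign −
step 3: pivot 2 → sign +
signature = (2, 2, 0)

Answer: (2, 2, 0)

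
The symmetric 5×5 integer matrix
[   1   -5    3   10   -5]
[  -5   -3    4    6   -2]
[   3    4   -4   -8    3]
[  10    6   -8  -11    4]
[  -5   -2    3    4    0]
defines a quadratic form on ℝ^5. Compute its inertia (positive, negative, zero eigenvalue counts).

step 0: pivot 1 → sign +
step 1: pivot -28 → sign −
step 2: pivot -3/28 → sign −
step 3: pivot 1 → sign +
step 4: pivot 2 → sign +
signature = (3, 2, 0)

Answer: (3, 2, 0)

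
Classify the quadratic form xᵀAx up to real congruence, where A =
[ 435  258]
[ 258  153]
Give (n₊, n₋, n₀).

Answer: (1, 1, 0)

Derivation:
step 0: pivot 435 → sign +
step 1: pivot -3/145 → sign −
signature = (1, 1, 0)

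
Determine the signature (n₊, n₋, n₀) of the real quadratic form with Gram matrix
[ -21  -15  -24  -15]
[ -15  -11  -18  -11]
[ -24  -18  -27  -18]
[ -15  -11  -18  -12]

step 0: pivot -21 → sign −
step 1: pivot -2/7 → sign −
step 2: pivot 3 → sign +
step 3: pivot -1 → sign −
signature = (1, 3, 0)

Answer: (1, 3, 0)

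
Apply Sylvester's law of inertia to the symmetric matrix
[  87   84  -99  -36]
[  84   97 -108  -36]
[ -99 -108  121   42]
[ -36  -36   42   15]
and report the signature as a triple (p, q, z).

Answer: (3, 1, 0)

Derivation:
step 0: pivot 87 → sign +
step 1: pivot 461/29 → sign +
step 2: pivot -622/461 → sign −
step 3: pivot 3/311 → sign +
signature = (3, 1, 0)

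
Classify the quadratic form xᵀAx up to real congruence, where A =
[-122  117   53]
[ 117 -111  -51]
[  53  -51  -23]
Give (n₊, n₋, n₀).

step 0: pivot -122 → sign −
step 1: pivot 147/122 → sign +
step 2: row/col 2 already zero → sign 0
signature = (1, 1, 1)

Answer: (1, 1, 1)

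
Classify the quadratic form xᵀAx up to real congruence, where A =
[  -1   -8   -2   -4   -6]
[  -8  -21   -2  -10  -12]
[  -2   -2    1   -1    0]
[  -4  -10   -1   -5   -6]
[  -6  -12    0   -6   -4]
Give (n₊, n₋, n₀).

step 0: pivot -1 → sign −
step 1: pivot 43 → sign +
step 2: pivot 19/43 → sign +
step 3: pivot -6/19 → sign −
step 4: pivot 2 → sign +
signature = (3, 2, 0)

Answer: (3, 2, 0)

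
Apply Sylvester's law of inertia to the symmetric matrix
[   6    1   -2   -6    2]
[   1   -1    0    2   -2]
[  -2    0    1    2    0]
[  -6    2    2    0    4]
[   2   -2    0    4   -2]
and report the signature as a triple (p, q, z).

step 0: pivot 6 → sign +
step 1: pivot -7/6 → sign −
step 2: pivot 3/7 → sign +
step 3: pivot 2 → sign +
step 4: row/col 4 already zero → sign 0
signature = (3, 1, 1)

Answer: (3, 1, 1)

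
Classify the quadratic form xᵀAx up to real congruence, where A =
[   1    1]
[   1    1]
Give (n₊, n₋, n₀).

Answer: (1, 0, 1)

Derivation:
step 0: pivot 1 → sign +
step 1: row/col 1 already zero → sign 0
signature = (1, 0, 1)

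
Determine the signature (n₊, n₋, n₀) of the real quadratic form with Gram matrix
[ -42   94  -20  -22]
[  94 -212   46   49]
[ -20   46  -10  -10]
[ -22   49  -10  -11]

step 0: pivot -42 → sign −
step 1: pivot -34/21 → sign −
step 2: pivot 8/17 → sign +
step 3: pivot 3/8 → sign +
signature = (2, 2, 0)

Answer: (2, 2, 0)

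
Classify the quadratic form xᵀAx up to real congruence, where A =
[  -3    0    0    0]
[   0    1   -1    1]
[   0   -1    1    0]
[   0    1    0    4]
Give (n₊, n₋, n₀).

step 0: pivot -3 → sign −
step 1: pivot 1 → sign +
step 2: pivot 3 → sign +
step 3: pivot -1/3 → sign −
signature = (2, 2, 0)

Answer: (2, 2, 0)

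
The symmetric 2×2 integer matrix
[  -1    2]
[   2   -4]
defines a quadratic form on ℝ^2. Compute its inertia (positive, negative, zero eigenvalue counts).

step 0: pivot -1 → sign −
step 1: row/col 1 already zero → sign 0
signature = (0, 1, 1)

Answer: (0, 1, 1)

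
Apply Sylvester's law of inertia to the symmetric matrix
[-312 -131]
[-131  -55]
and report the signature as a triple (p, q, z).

Answer: (1, 1, 0)

Derivation:
step 0: pivot -312 → sign −
step 1: pivot 1/312 → sign +
signature = (1, 1, 0)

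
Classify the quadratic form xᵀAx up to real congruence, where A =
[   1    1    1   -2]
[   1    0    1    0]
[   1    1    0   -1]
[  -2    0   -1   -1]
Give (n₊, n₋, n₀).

step 0: pivot 1 → sign +
step 1: pivot -1 → sign −
step 2: pivot -1 → sign −
step 3: row/col 3 already zero → sign 0
signature = (1, 2, 1)

Answer: (1, 2, 1)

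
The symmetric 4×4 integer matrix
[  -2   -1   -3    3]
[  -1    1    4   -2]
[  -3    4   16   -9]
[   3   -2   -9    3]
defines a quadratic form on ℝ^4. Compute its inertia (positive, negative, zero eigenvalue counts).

step 0: pivot -2 → sign −
step 1: pivot 3/2 → sign +
step 2: pivot 1/3 → sign +
step 3: pivot -2 → sign −
signature = (2, 2, 0)

Answer: (2, 2, 0)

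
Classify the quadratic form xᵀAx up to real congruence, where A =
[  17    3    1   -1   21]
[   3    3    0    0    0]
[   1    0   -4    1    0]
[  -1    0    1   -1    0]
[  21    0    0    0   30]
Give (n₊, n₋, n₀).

Answer: (3, 2, 0)

Derivation:
step 0: pivot 17 → sign +
step 1: pivot 42/17 → sign +
step 2: pivot -57/14 → sign −
step 3: pivot -15/19 → sign −
step 4: pivot 3/5 → sign +
signature = (3, 2, 0)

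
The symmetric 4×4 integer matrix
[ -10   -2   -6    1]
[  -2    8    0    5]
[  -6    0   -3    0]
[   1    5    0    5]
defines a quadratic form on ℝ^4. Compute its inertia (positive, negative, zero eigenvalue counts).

step 0: pivot -10 → sign −
step 1: pivot 42/5 → sign +
step 2: pivot 3/7 → sign +
step 3: pivot -3/2 → sign −
signature = (2, 2, 0)

Answer: (2, 2, 0)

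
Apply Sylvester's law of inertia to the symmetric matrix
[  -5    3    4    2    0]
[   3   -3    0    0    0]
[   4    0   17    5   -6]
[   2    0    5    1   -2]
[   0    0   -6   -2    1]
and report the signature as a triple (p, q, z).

Answer: (1, 4, 0)

Derivation:
step 0: pivot -5 → sign −
step 1: pivot -6/5 → sign −
step 2: pivot 25 → sign +
step 3: pivot -6/25 → sign −
step 4: pivot -1/3 → sign −
signature = (1, 4, 0)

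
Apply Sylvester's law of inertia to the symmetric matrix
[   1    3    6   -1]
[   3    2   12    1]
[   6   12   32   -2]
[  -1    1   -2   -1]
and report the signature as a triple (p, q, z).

Answer: (2, 1, 1)

Derivation:
step 0: pivot 1 → sign +
step 1: pivot -7 → sign −
step 2: pivot 8/7 → sign +
step 3: row/col 3 already zero → sign 0
signature = (2, 1, 1)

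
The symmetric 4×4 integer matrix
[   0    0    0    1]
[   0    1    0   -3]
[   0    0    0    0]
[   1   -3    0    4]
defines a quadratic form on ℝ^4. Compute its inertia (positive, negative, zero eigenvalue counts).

step 0: pivot 1 → sign +
step 1: pivot -5 → sign −
step 2: pivot 1/5 → sign +
step 3: row/col 3 already zero → sign 0
signature = (2, 1, 1)

Answer: (2, 1, 1)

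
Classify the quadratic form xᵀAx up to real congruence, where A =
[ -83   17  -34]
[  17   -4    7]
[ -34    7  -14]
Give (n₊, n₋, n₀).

step 0: pivot -83 → sign −
step 1: pivot -43/83 → sign −
step 2: pivot -3/43 → sign −
signature = (0, 3, 0)

Answer: (0, 3, 0)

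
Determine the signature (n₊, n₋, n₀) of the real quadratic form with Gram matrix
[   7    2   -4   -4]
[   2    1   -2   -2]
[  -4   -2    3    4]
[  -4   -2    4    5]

step 0: pivot 7 → sign +
step 1: pivot 3/7 → sign +
step 2: pivot -1 → sign −
step 3: pivot 1 → sign +
signature = (3, 1, 0)

Answer: (3, 1, 0)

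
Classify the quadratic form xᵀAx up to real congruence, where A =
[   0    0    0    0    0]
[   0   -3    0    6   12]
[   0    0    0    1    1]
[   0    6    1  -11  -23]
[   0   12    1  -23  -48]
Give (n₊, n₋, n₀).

step 0: pivot -3 → sign −
step 1: pivot 1 → sign +
step 2: pivot -1 → sign −
step 3: pivot -1 → sign −
step 4: row/col 4 already zero → sign 0
signature = (1, 3, 1)

Answer: (1, 3, 1)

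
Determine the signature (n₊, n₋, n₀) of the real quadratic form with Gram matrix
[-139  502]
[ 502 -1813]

Answer: (0, 2, 0)

Derivation:
step 0: pivot -139 → sign −
step 1: pivot -3/139 → sign −
signature = (0, 2, 0)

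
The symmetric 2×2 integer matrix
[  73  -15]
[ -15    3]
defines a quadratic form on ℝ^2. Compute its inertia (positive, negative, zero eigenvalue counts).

step 0: pivot 73 → sign +
step 1: pivot -6/73 → sign −
signature = (1, 1, 0)

Answer: (1, 1, 0)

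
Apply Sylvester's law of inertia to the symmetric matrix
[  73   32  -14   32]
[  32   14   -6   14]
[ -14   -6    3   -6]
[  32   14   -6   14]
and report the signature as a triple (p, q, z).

step 0: pivot 73 → sign +
step 1: pivot -2/73 → sign −
step 2: pivot 1 → sign +
step 3: row/col 3 already zero → sign 0
signature = (2, 1, 1)

Answer: (2, 1, 1)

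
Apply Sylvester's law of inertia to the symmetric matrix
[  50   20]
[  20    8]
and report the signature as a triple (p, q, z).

step 0: pivot 50 → sign +
step 1: row/col 1 already zero → sign 0
signature = (1, 0, 1)

Answer: (1, 0, 1)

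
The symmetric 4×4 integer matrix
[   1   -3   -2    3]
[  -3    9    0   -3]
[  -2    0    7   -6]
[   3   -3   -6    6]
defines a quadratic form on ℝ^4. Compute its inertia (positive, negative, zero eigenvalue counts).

Answer: (2, 1, 1)

Derivation:
step 0: pivot 1 → sign +
step 1: pivot 3 → sign +
step 2: pivot -12 → sign −
step 3: row/col 3 already zero → sign 0
signature = (2, 1, 1)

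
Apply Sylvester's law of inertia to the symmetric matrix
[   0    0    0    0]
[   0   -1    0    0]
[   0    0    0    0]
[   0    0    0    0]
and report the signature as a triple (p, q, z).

Answer: (0, 1, 3)

Derivation:
step 0: pivot -1 → sign −
step 1: row/col 1 already zero → sign 0
step 2: row/col 2 already zero → sign 0
step 3: row/col 3 already zero → sign 0
signature = (0, 1, 3)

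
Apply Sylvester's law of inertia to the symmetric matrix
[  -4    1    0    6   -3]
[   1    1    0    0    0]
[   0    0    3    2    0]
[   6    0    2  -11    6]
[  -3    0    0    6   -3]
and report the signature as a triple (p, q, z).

Answer: (2, 3, 0)

Derivation:
step 0: pivot -4 → sign −
step 1: pivot 5/4 → sign +
step 2: pivot 3 → sign +
step 3: pivot -77/15 → sign −
step 4: pivot -6/77 → sign −
signature = (2, 3, 0)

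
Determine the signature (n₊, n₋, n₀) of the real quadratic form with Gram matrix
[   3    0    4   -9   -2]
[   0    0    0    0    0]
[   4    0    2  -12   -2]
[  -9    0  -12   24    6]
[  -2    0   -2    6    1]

Answer: (1, 3, 1)

Derivation:
step 0: pivot 3 → sign +
step 1: pivot -10/3 → sign −
step 2: pivot -3 → sign −
step 3: pivot -1/5 → sign −
step 4: row/col 4 already zero → sign 0
signature = (1, 3, 1)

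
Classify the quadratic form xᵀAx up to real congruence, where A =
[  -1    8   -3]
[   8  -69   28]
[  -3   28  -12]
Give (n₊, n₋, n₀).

Answer: (1, 2, 0)

Derivation:
step 0: pivot -1 → sign −
step 1: pivot -5 → sign −
step 2: pivot 1/5 → sign +
signature = (1, 2, 0)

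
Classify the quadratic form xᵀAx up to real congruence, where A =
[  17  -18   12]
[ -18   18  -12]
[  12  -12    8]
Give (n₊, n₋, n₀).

step 0: pivot 17 → sign +
step 1: pivot -18/17 → sign −
step 2: row/col 2 already zero → sign 0
signature = (1, 1, 1)

Answer: (1, 1, 1)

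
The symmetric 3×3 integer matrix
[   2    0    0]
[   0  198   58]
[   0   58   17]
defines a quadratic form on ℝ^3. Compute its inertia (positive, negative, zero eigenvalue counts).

Answer: (3, 0, 0)

Derivation:
step 0: pivot 2 → sign +
step 1: pivot 198 → sign +
step 2: pivot 1/99 → sign +
signature = (3, 0, 0)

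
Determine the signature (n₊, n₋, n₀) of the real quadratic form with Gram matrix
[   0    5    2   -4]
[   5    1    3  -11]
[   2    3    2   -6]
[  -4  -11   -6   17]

step 0: pivot 1 → sign +
step 1: pivot -25 → sign −
step 2: pivot -6/25 → sign −
step 3: pivot 1 → sign +
signature = (2, 2, 0)

Answer: (2, 2, 0)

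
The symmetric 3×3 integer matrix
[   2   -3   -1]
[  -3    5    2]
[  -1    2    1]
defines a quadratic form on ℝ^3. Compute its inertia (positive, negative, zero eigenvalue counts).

Answer: (2, 0, 1)

Derivation:
step 0: pivot 2 → sign +
step 1: pivot 1/2 → sign +
step 2: row/col 2 already zero → sign 0
signature = (2, 0, 1)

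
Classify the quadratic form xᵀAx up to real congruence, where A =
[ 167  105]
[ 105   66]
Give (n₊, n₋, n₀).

step 0: pivot 167 → sign +
step 1: pivot -3/167 → sign −
signature = (1, 1, 0)

Answer: (1, 1, 0)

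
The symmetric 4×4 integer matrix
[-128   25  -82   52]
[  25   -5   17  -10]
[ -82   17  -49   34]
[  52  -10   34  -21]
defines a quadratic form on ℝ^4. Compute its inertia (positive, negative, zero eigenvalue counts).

step 0: pivot -128 → sign −
step 1: pivot -15/128 → sign −
step 2: pivot 59/5 → sign +
step 3: pivot -1/177 → sign −
signature = (1, 3, 0)

Answer: (1, 3, 0)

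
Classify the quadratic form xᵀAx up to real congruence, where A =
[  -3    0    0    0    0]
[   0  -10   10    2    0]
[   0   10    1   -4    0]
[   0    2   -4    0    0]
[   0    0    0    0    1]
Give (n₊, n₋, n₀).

step 0: pivot -3 → sign −
step 1: pivot -10 → sign −
step 2: pivot 11 → sign +
step 3: pivot 2/55 → sign +
step 4: pivot 1 → sign +
signature = (3, 2, 0)

Answer: (3, 2, 0)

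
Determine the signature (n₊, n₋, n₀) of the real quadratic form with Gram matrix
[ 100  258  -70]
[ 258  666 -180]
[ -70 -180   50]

Answer: (2, 0, 1)

Derivation:
step 0: pivot 100 → sign +
step 1: pivot 9/25 → sign +
step 2: row/col 2 already zero → sign 0
signature = (2, 0, 1)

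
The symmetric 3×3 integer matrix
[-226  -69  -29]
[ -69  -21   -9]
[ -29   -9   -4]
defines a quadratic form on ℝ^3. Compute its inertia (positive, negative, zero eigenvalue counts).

Answer: (1, 2, 0)

Derivation:
step 0: pivot -226 → sign −
step 1: pivot 15/226 → sign +
step 2: pivot -3/5 → sign −
signature = (1, 2, 0)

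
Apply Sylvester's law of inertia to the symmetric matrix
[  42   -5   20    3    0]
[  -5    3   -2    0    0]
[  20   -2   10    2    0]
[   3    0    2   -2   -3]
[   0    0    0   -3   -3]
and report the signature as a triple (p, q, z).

Answer: (4, 1, 0)

Derivation:
step 0: pivot 42 → sign +
step 1: pivot 101/42 → sign +
step 2: pivot 42/101 → sign +
step 3: pivot -61/21 → sign −
step 4: pivot 6/61 → sign +
signature = (4, 1, 0)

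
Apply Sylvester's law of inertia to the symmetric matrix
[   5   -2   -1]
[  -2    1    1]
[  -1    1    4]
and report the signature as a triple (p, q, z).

Answer: (3, 0, 0)

Derivation:
step 0: pivot 5 → sign +
step 1: pivot 1/5 → sign +
step 2: pivot 2 → sign +
signature = (3, 0, 0)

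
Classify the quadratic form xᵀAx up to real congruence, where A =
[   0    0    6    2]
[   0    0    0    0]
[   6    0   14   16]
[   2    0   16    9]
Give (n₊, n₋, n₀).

Answer: (1, 2, 1)

Derivation:
step 0: pivot 14 → sign +
step 1: pivot -18/7 → sign −
step 2: pivot -1/9 → sign −
step 3: row/col 3 already zero → sign 0
signature = (1, 2, 1)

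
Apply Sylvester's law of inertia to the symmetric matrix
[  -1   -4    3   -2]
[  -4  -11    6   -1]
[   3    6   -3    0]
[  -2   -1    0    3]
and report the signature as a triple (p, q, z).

step 0: pivot -1 → sign −
step 1: pivot 5 → sign +
step 2: pivot -6/5 → sign −
step 3: pivot 2 → sign +
signature = (2, 2, 0)

Answer: (2, 2, 0)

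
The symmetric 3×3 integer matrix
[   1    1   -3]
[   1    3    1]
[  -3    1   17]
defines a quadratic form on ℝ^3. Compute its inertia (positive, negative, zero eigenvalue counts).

Answer: (2, 0, 1)

Derivation:
step 0: pivot 1 → sign +
step 1: pivot 2 → sign +
step 2: row/col 2 already zero → sign 0
signature = (2, 0, 1)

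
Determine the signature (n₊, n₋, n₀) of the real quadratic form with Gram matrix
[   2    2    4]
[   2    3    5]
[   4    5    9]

Answer: (2, 0, 1)

Derivation:
step 0: pivot 2 → sign +
step 1: pivot 1 → sign +
step 2: row/col 2 already zero → sign 0
signature = (2, 0, 1)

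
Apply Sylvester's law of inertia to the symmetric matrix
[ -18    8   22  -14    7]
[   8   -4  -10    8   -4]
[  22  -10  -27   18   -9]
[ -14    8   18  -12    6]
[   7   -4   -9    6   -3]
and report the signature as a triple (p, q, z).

step 0: pivot -18 → sign −
step 1: pivot -4/9 → sign −
step 2: pivot 6 → sign +
step 3: row/col 3 already zero → sign 0
step 4: row/col 4 already zero → sign 0
signature = (1, 2, 2)

Answer: (1, 2, 2)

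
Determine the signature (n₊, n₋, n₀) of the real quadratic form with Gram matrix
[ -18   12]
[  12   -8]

step 0: pivot -18 → sign −
step 1: row/col 1 already zero → sign 0
signature = (0, 1, 1)

Answer: (0, 1, 1)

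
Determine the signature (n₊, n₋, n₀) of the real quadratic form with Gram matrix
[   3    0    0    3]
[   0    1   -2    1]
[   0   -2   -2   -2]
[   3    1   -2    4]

Answer: (2, 1, 1)

Derivation:
step 0: pivot 3 → sign +
step 1: pivot 1 → sign +
step 2: pivot -6 → sign −
step 3: row/col 3 already zero → sign 0
signature = (2, 1, 1)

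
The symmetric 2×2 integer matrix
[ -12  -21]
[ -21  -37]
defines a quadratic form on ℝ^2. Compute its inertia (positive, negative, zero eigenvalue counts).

step 0: pivot -12 → sign −
step 1: pivot -1/4 → sign −
signature = (0, 2, 0)

Answer: (0, 2, 0)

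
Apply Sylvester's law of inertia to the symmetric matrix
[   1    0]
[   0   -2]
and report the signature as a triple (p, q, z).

step 0: pivot 1 → sign +
step 1: pivot -2 → sign −
signature = (1, 1, 0)

Answer: (1, 1, 0)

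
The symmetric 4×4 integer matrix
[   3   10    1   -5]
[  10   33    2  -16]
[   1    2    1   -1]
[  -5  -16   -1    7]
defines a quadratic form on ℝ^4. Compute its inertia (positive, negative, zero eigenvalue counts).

Answer: (2, 2, 0)

Derivation:
step 0: pivot 3 → sign +
step 1: pivot -1/3 → sign −
step 2: pivot 6 → sign +
step 3: pivot -2/3 → sign −
signature = (2, 2, 0)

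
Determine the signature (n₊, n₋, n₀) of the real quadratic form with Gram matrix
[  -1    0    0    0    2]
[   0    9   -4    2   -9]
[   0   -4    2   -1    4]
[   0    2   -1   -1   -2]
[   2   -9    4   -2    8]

Answer: (3, 2, 0)

Derivation:
step 0: pivot -1 → sign −
step 1: pivot 9 → sign +
step 2: pivot 2/9 → sign +
step 3: pivot -3/2 → sign −
step 4: pivot 3 → sign +
signature = (3, 2, 0)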